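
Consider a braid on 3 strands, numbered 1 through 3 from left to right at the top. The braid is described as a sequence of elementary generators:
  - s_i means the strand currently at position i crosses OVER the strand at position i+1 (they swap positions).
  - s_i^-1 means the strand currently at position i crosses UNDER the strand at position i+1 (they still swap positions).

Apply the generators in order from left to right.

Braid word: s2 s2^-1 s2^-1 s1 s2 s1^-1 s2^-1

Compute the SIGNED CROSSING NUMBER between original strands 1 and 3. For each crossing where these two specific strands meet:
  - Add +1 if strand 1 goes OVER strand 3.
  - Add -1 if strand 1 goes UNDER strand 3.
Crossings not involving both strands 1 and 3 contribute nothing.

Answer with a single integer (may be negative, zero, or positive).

Answer: 2

Derivation:
Gen 1: crossing 2x3. Both 1&3? no. Sum: 0
Gen 2: crossing 3x2. Both 1&3? no. Sum: 0
Gen 3: crossing 2x3. Both 1&3? no. Sum: 0
Gen 4: 1 over 3. Both 1&3? yes. Contrib: +1. Sum: 1
Gen 5: crossing 1x2. Both 1&3? no. Sum: 1
Gen 6: crossing 3x2. Both 1&3? no. Sum: 1
Gen 7: 3 under 1. Both 1&3? yes. Contrib: +1. Sum: 2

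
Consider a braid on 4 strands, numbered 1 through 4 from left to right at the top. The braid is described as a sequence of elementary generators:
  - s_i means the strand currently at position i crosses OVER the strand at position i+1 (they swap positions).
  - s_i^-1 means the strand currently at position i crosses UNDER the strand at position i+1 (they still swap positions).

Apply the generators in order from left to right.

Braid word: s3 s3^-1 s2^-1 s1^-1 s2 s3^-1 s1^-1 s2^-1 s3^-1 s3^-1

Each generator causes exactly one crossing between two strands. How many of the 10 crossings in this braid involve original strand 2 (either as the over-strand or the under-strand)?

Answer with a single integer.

Gen 1: crossing 3x4. Involves strand 2? no. Count so far: 0
Gen 2: crossing 4x3. Involves strand 2? no. Count so far: 0
Gen 3: crossing 2x3. Involves strand 2? yes. Count so far: 1
Gen 4: crossing 1x3. Involves strand 2? no. Count so far: 1
Gen 5: crossing 1x2. Involves strand 2? yes. Count so far: 2
Gen 6: crossing 1x4. Involves strand 2? no. Count so far: 2
Gen 7: crossing 3x2. Involves strand 2? yes. Count so far: 3
Gen 8: crossing 3x4. Involves strand 2? no. Count so far: 3
Gen 9: crossing 3x1. Involves strand 2? no. Count so far: 3
Gen 10: crossing 1x3. Involves strand 2? no. Count so far: 3

Answer: 3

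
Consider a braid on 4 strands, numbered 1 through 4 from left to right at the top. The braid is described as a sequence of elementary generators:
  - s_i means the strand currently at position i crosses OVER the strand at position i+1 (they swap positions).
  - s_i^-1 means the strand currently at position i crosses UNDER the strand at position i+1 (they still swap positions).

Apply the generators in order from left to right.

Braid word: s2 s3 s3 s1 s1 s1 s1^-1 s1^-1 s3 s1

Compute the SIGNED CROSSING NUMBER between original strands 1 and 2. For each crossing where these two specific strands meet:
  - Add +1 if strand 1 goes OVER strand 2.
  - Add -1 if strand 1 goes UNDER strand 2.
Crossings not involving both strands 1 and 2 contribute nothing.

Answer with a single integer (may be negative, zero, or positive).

Answer: 0

Derivation:
Gen 1: crossing 2x3. Both 1&2? no. Sum: 0
Gen 2: crossing 2x4. Both 1&2? no. Sum: 0
Gen 3: crossing 4x2. Both 1&2? no. Sum: 0
Gen 4: crossing 1x3. Both 1&2? no. Sum: 0
Gen 5: crossing 3x1. Both 1&2? no. Sum: 0
Gen 6: crossing 1x3. Both 1&2? no. Sum: 0
Gen 7: crossing 3x1. Both 1&2? no. Sum: 0
Gen 8: crossing 1x3. Both 1&2? no. Sum: 0
Gen 9: crossing 2x4. Both 1&2? no. Sum: 0
Gen 10: crossing 3x1. Both 1&2? no. Sum: 0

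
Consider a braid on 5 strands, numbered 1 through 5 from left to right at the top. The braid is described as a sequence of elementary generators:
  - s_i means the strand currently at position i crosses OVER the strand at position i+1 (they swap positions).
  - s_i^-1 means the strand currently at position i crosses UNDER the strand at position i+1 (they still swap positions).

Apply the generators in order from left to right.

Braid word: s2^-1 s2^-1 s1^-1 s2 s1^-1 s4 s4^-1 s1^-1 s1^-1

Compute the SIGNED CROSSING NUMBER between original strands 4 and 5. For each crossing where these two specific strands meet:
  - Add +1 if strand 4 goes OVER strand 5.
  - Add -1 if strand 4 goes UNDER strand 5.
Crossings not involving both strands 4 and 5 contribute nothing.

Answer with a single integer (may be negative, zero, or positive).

Answer: 2

Derivation:
Gen 1: crossing 2x3. Both 4&5? no. Sum: 0
Gen 2: crossing 3x2. Both 4&5? no. Sum: 0
Gen 3: crossing 1x2. Both 4&5? no. Sum: 0
Gen 4: crossing 1x3. Both 4&5? no. Sum: 0
Gen 5: crossing 2x3. Both 4&5? no. Sum: 0
Gen 6: 4 over 5. Both 4&5? yes. Contrib: +1. Sum: 1
Gen 7: 5 under 4. Both 4&5? yes. Contrib: +1. Sum: 2
Gen 8: crossing 3x2. Both 4&5? no. Sum: 2
Gen 9: crossing 2x3. Both 4&5? no. Sum: 2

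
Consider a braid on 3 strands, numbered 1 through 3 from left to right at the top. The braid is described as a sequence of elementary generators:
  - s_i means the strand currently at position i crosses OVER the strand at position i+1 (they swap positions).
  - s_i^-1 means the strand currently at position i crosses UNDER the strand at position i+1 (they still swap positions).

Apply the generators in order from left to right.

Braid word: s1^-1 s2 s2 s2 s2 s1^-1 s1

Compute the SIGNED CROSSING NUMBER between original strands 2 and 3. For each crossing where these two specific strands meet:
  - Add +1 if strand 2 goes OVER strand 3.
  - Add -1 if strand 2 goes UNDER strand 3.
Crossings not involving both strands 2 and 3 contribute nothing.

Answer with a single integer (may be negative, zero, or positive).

Answer: 0

Derivation:
Gen 1: crossing 1x2. Both 2&3? no. Sum: 0
Gen 2: crossing 1x3. Both 2&3? no. Sum: 0
Gen 3: crossing 3x1. Both 2&3? no. Sum: 0
Gen 4: crossing 1x3. Both 2&3? no. Sum: 0
Gen 5: crossing 3x1. Both 2&3? no. Sum: 0
Gen 6: crossing 2x1. Both 2&3? no. Sum: 0
Gen 7: crossing 1x2. Both 2&3? no. Sum: 0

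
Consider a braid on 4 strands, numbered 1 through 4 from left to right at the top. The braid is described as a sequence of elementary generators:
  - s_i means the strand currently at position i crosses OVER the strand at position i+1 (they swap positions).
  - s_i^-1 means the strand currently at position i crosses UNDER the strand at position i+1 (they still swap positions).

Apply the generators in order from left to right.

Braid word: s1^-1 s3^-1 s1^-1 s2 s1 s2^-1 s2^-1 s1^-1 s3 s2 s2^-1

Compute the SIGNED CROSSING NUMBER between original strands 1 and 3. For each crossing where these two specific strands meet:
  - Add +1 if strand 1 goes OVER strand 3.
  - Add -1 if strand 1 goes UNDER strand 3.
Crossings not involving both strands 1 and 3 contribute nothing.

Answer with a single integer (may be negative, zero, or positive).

Answer: 0

Derivation:
Gen 1: crossing 1x2. Both 1&3? no. Sum: 0
Gen 2: crossing 3x4. Both 1&3? no. Sum: 0
Gen 3: crossing 2x1. Both 1&3? no. Sum: 0
Gen 4: crossing 2x4. Both 1&3? no. Sum: 0
Gen 5: crossing 1x4. Both 1&3? no. Sum: 0
Gen 6: crossing 1x2. Both 1&3? no. Sum: 0
Gen 7: crossing 2x1. Both 1&3? no. Sum: 0
Gen 8: crossing 4x1. Both 1&3? no. Sum: 0
Gen 9: crossing 2x3. Both 1&3? no. Sum: 0
Gen 10: crossing 4x3. Both 1&3? no. Sum: 0
Gen 11: crossing 3x4. Both 1&3? no. Sum: 0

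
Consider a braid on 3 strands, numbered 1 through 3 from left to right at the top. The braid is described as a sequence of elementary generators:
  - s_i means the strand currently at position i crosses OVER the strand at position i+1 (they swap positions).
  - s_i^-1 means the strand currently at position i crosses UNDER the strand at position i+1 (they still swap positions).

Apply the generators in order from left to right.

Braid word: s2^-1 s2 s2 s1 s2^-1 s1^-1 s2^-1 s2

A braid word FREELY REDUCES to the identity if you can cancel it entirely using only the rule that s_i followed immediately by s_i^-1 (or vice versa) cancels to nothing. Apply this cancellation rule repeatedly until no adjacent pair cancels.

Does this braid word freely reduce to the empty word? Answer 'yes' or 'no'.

Gen 1 (s2^-1): push. Stack: [s2^-1]
Gen 2 (s2): cancels prior s2^-1. Stack: []
Gen 3 (s2): push. Stack: [s2]
Gen 4 (s1): push. Stack: [s2 s1]
Gen 5 (s2^-1): push. Stack: [s2 s1 s2^-1]
Gen 6 (s1^-1): push. Stack: [s2 s1 s2^-1 s1^-1]
Gen 7 (s2^-1): push. Stack: [s2 s1 s2^-1 s1^-1 s2^-1]
Gen 8 (s2): cancels prior s2^-1. Stack: [s2 s1 s2^-1 s1^-1]
Reduced word: s2 s1 s2^-1 s1^-1

Answer: no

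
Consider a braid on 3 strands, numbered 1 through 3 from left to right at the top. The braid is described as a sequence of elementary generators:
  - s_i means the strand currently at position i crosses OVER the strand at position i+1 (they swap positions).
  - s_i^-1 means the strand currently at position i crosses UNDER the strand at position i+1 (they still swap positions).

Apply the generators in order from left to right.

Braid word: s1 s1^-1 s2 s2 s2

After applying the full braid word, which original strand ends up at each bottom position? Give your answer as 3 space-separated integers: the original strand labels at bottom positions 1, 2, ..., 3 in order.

Gen 1 (s1): strand 1 crosses over strand 2. Perm now: [2 1 3]
Gen 2 (s1^-1): strand 2 crosses under strand 1. Perm now: [1 2 3]
Gen 3 (s2): strand 2 crosses over strand 3. Perm now: [1 3 2]
Gen 4 (s2): strand 3 crosses over strand 2. Perm now: [1 2 3]
Gen 5 (s2): strand 2 crosses over strand 3. Perm now: [1 3 2]

Answer: 1 3 2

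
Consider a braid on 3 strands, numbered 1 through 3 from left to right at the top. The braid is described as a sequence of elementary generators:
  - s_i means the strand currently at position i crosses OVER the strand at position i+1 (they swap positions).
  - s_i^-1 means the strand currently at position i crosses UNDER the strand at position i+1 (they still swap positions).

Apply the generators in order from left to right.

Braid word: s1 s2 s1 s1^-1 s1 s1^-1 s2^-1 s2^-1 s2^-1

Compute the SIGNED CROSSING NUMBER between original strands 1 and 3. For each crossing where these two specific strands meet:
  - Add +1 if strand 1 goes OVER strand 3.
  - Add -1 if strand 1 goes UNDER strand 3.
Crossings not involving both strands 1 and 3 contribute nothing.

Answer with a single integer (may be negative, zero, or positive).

Gen 1: crossing 1x2. Both 1&3? no. Sum: 0
Gen 2: 1 over 3. Both 1&3? yes. Contrib: +1. Sum: 1
Gen 3: crossing 2x3. Both 1&3? no. Sum: 1
Gen 4: crossing 3x2. Both 1&3? no. Sum: 1
Gen 5: crossing 2x3. Both 1&3? no. Sum: 1
Gen 6: crossing 3x2. Both 1&3? no. Sum: 1
Gen 7: 3 under 1. Both 1&3? yes. Contrib: +1. Sum: 2
Gen 8: 1 under 3. Both 1&3? yes. Contrib: -1. Sum: 1
Gen 9: 3 under 1. Both 1&3? yes. Contrib: +1. Sum: 2

Answer: 2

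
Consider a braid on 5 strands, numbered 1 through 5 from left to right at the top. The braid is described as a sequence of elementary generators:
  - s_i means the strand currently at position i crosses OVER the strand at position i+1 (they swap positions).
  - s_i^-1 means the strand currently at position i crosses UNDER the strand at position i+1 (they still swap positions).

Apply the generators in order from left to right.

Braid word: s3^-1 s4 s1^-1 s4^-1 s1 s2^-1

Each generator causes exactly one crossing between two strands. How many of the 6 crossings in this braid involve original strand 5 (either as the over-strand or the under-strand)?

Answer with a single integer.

Answer: 2

Derivation:
Gen 1: crossing 3x4. Involves strand 5? no. Count so far: 0
Gen 2: crossing 3x5. Involves strand 5? yes. Count so far: 1
Gen 3: crossing 1x2. Involves strand 5? no. Count so far: 1
Gen 4: crossing 5x3. Involves strand 5? yes. Count so far: 2
Gen 5: crossing 2x1. Involves strand 5? no. Count so far: 2
Gen 6: crossing 2x4. Involves strand 5? no. Count so far: 2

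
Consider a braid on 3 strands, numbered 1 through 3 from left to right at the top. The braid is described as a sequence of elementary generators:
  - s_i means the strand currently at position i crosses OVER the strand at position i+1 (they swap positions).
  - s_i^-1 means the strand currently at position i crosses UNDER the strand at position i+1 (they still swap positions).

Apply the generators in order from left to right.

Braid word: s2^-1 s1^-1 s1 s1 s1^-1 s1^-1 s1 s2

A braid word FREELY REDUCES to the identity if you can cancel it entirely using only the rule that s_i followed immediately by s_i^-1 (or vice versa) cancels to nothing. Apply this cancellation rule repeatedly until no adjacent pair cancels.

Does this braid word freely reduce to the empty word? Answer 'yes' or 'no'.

Gen 1 (s2^-1): push. Stack: [s2^-1]
Gen 2 (s1^-1): push. Stack: [s2^-1 s1^-1]
Gen 3 (s1): cancels prior s1^-1. Stack: [s2^-1]
Gen 4 (s1): push. Stack: [s2^-1 s1]
Gen 5 (s1^-1): cancels prior s1. Stack: [s2^-1]
Gen 6 (s1^-1): push. Stack: [s2^-1 s1^-1]
Gen 7 (s1): cancels prior s1^-1. Stack: [s2^-1]
Gen 8 (s2): cancels prior s2^-1. Stack: []
Reduced word: (empty)

Answer: yes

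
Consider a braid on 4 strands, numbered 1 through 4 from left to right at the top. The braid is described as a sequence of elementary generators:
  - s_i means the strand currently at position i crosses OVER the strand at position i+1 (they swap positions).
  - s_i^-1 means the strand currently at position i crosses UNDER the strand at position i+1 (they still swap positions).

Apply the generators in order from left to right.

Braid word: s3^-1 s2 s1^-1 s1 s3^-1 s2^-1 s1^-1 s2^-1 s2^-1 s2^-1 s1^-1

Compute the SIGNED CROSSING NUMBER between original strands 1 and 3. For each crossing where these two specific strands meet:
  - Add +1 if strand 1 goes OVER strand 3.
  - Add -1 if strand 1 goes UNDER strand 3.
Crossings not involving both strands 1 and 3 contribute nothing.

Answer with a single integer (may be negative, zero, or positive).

Answer: -1

Derivation:
Gen 1: crossing 3x4. Both 1&3? no. Sum: 0
Gen 2: crossing 2x4. Both 1&3? no. Sum: 0
Gen 3: crossing 1x4. Both 1&3? no. Sum: 0
Gen 4: crossing 4x1. Both 1&3? no. Sum: 0
Gen 5: crossing 2x3. Both 1&3? no. Sum: 0
Gen 6: crossing 4x3. Both 1&3? no. Sum: 0
Gen 7: 1 under 3. Both 1&3? yes. Contrib: -1. Sum: -1
Gen 8: crossing 1x4. Both 1&3? no. Sum: -1
Gen 9: crossing 4x1. Both 1&3? no. Sum: -1
Gen 10: crossing 1x4. Both 1&3? no. Sum: -1
Gen 11: crossing 3x4. Both 1&3? no. Sum: -1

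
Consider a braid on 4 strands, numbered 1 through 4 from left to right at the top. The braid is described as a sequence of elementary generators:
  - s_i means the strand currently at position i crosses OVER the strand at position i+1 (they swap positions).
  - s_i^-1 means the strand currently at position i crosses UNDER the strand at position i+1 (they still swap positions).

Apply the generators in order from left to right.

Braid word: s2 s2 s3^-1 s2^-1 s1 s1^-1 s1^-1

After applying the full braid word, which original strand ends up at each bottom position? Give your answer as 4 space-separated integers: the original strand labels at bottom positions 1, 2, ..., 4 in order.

Answer: 4 1 2 3

Derivation:
Gen 1 (s2): strand 2 crosses over strand 3. Perm now: [1 3 2 4]
Gen 2 (s2): strand 3 crosses over strand 2. Perm now: [1 2 3 4]
Gen 3 (s3^-1): strand 3 crosses under strand 4. Perm now: [1 2 4 3]
Gen 4 (s2^-1): strand 2 crosses under strand 4. Perm now: [1 4 2 3]
Gen 5 (s1): strand 1 crosses over strand 4. Perm now: [4 1 2 3]
Gen 6 (s1^-1): strand 4 crosses under strand 1. Perm now: [1 4 2 3]
Gen 7 (s1^-1): strand 1 crosses under strand 4. Perm now: [4 1 2 3]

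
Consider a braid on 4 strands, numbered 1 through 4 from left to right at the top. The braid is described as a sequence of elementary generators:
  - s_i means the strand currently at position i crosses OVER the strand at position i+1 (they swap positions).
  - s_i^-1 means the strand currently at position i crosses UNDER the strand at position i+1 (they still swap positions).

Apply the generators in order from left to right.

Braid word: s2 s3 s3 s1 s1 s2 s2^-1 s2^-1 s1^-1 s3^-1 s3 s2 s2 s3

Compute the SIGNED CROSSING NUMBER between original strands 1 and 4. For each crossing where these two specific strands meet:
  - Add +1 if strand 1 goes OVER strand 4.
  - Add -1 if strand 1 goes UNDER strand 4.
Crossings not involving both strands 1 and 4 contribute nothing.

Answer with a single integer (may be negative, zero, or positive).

Answer: 0

Derivation:
Gen 1: crossing 2x3. Both 1&4? no. Sum: 0
Gen 2: crossing 2x4. Both 1&4? no. Sum: 0
Gen 3: crossing 4x2. Both 1&4? no. Sum: 0
Gen 4: crossing 1x3. Both 1&4? no. Sum: 0
Gen 5: crossing 3x1. Both 1&4? no. Sum: 0
Gen 6: crossing 3x2. Both 1&4? no. Sum: 0
Gen 7: crossing 2x3. Both 1&4? no. Sum: 0
Gen 8: crossing 3x2. Both 1&4? no. Sum: 0
Gen 9: crossing 1x2. Both 1&4? no. Sum: 0
Gen 10: crossing 3x4. Both 1&4? no. Sum: 0
Gen 11: crossing 4x3. Both 1&4? no. Sum: 0
Gen 12: crossing 1x3. Both 1&4? no. Sum: 0
Gen 13: crossing 3x1. Both 1&4? no. Sum: 0
Gen 14: crossing 3x4. Both 1&4? no. Sum: 0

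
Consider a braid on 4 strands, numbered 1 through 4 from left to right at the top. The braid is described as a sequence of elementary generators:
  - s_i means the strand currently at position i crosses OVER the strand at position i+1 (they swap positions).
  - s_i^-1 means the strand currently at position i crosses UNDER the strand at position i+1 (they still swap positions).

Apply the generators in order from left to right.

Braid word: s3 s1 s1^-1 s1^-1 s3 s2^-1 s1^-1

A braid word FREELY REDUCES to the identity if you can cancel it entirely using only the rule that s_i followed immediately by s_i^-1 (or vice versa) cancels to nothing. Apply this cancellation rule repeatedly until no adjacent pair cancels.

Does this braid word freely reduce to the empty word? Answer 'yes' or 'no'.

Answer: no

Derivation:
Gen 1 (s3): push. Stack: [s3]
Gen 2 (s1): push. Stack: [s3 s1]
Gen 3 (s1^-1): cancels prior s1. Stack: [s3]
Gen 4 (s1^-1): push. Stack: [s3 s1^-1]
Gen 5 (s3): push. Stack: [s3 s1^-1 s3]
Gen 6 (s2^-1): push. Stack: [s3 s1^-1 s3 s2^-1]
Gen 7 (s1^-1): push. Stack: [s3 s1^-1 s3 s2^-1 s1^-1]
Reduced word: s3 s1^-1 s3 s2^-1 s1^-1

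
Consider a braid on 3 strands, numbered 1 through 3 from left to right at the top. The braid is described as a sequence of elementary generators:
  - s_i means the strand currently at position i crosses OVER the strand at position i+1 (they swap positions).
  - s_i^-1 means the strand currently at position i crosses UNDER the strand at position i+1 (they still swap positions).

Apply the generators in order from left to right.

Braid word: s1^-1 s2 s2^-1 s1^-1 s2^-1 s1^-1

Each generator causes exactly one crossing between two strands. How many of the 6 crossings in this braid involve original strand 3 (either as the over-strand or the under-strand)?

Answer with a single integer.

Gen 1: crossing 1x2. Involves strand 3? no. Count so far: 0
Gen 2: crossing 1x3. Involves strand 3? yes. Count so far: 1
Gen 3: crossing 3x1. Involves strand 3? yes. Count so far: 2
Gen 4: crossing 2x1. Involves strand 3? no. Count so far: 2
Gen 5: crossing 2x3. Involves strand 3? yes. Count so far: 3
Gen 6: crossing 1x3. Involves strand 3? yes. Count so far: 4

Answer: 4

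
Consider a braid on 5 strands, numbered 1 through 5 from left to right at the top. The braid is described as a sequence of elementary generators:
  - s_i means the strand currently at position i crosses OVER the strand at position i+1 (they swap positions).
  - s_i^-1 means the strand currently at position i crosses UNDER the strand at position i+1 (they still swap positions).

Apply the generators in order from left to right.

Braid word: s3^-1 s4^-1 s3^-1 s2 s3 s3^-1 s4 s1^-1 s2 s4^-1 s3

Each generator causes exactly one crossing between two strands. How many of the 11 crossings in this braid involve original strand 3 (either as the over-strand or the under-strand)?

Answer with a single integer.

Gen 1: crossing 3x4. Involves strand 3? yes. Count so far: 1
Gen 2: crossing 3x5. Involves strand 3? yes. Count so far: 2
Gen 3: crossing 4x5. Involves strand 3? no. Count so far: 2
Gen 4: crossing 2x5. Involves strand 3? no. Count so far: 2
Gen 5: crossing 2x4. Involves strand 3? no. Count so far: 2
Gen 6: crossing 4x2. Involves strand 3? no. Count so far: 2
Gen 7: crossing 4x3. Involves strand 3? yes. Count so far: 3
Gen 8: crossing 1x5. Involves strand 3? no. Count so far: 3
Gen 9: crossing 1x2. Involves strand 3? no. Count so far: 3
Gen 10: crossing 3x4. Involves strand 3? yes. Count so far: 4
Gen 11: crossing 1x4. Involves strand 3? no. Count so far: 4

Answer: 4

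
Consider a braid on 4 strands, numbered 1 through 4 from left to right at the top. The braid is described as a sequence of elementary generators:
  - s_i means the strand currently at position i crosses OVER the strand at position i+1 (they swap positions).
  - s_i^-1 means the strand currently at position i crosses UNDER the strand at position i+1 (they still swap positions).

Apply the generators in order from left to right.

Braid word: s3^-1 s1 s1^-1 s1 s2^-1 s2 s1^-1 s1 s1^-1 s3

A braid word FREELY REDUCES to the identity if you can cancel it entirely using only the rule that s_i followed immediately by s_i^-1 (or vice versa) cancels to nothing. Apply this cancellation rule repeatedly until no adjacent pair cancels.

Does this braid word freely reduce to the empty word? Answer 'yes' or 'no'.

Answer: yes

Derivation:
Gen 1 (s3^-1): push. Stack: [s3^-1]
Gen 2 (s1): push. Stack: [s3^-1 s1]
Gen 3 (s1^-1): cancels prior s1. Stack: [s3^-1]
Gen 4 (s1): push. Stack: [s3^-1 s1]
Gen 5 (s2^-1): push. Stack: [s3^-1 s1 s2^-1]
Gen 6 (s2): cancels prior s2^-1. Stack: [s3^-1 s1]
Gen 7 (s1^-1): cancels prior s1. Stack: [s3^-1]
Gen 8 (s1): push. Stack: [s3^-1 s1]
Gen 9 (s1^-1): cancels prior s1. Stack: [s3^-1]
Gen 10 (s3): cancels prior s3^-1. Stack: []
Reduced word: (empty)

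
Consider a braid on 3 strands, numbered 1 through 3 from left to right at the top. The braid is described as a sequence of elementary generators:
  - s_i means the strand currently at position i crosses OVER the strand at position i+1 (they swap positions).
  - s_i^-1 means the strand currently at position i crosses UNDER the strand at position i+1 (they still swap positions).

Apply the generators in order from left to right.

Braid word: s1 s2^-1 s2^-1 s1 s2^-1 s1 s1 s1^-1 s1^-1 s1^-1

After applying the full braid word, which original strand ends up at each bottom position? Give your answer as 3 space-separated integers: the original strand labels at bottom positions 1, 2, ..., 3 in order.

Gen 1 (s1): strand 1 crosses over strand 2. Perm now: [2 1 3]
Gen 2 (s2^-1): strand 1 crosses under strand 3. Perm now: [2 3 1]
Gen 3 (s2^-1): strand 3 crosses under strand 1. Perm now: [2 1 3]
Gen 4 (s1): strand 2 crosses over strand 1. Perm now: [1 2 3]
Gen 5 (s2^-1): strand 2 crosses under strand 3. Perm now: [1 3 2]
Gen 6 (s1): strand 1 crosses over strand 3. Perm now: [3 1 2]
Gen 7 (s1): strand 3 crosses over strand 1. Perm now: [1 3 2]
Gen 8 (s1^-1): strand 1 crosses under strand 3. Perm now: [3 1 2]
Gen 9 (s1^-1): strand 3 crosses under strand 1. Perm now: [1 3 2]
Gen 10 (s1^-1): strand 1 crosses under strand 3. Perm now: [3 1 2]

Answer: 3 1 2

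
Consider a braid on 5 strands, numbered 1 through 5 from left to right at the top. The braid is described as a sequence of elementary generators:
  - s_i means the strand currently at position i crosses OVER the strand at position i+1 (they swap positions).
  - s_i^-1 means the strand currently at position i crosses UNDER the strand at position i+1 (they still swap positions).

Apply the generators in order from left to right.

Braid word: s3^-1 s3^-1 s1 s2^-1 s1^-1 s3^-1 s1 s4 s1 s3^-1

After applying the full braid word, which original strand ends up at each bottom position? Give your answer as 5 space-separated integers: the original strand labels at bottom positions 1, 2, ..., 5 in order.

Gen 1 (s3^-1): strand 3 crosses under strand 4. Perm now: [1 2 4 3 5]
Gen 2 (s3^-1): strand 4 crosses under strand 3. Perm now: [1 2 3 4 5]
Gen 3 (s1): strand 1 crosses over strand 2. Perm now: [2 1 3 4 5]
Gen 4 (s2^-1): strand 1 crosses under strand 3. Perm now: [2 3 1 4 5]
Gen 5 (s1^-1): strand 2 crosses under strand 3. Perm now: [3 2 1 4 5]
Gen 6 (s3^-1): strand 1 crosses under strand 4. Perm now: [3 2 4 1 5]
Gen 7 (s1): strand 3 crosses over strand 2. Perm now: [2 3 4 1 5]
Gen 8 (s4): strand 1 crosses over strand 5. Perm now: [2 3 4 5 1]
Gen 9 (s1): strand 2 crosses over strand 3. Perm now: [3 2 4 5 1]
Gen 10 (s3^-1): strand 4 crosses under strand 5. Perm now: [3 2 5 4 1]

Answer: 3 2 5 4 1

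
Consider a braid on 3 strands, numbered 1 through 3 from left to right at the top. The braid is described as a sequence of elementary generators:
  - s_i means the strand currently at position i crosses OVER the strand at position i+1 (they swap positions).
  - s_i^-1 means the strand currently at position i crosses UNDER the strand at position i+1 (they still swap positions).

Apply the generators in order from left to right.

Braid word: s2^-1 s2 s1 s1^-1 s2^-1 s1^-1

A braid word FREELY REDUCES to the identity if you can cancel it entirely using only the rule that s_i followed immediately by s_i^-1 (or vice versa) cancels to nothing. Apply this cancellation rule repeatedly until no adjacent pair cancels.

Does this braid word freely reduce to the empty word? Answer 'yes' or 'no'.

Gen 1 (s2^-1): push. Stack: [s2^-1]
Gen 2 (s2): cancels prior s2^-1. Stack: []
Gen 3 (s1): push. Stack: [s1]
Gen 4 (s1^-1): cancels prior s1. Stack: []
Gen 5 (s2^-1): push. Stack: [s2^-1]
Gen 6 (s1^-1): push. Stack: [s2^-1 s1^-1]
Reduced word: s2^-1 s1^-1

Answer: no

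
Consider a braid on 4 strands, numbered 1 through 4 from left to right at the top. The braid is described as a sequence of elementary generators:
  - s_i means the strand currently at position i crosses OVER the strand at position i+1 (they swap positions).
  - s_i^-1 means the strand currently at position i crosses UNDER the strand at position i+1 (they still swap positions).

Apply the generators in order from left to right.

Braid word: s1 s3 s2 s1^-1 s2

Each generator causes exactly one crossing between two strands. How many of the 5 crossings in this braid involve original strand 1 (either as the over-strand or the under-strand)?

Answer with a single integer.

Answer: 3

Derivation:
Gen 1: crossing 1x2. Involves strand 1? yes. Count so far: 1
Gen 2: crossing 3x4. Involves strand 1? no. Count so far: 1
Gen 3: crossing 1x4. Involves strand 1? yes. Count so far: 2
Gen 4: crossing 2x4. Involves strand 1? no. Count so far: 2
Gen 5: crossing 2x1. Involves strand 1? yes. Count so far: 3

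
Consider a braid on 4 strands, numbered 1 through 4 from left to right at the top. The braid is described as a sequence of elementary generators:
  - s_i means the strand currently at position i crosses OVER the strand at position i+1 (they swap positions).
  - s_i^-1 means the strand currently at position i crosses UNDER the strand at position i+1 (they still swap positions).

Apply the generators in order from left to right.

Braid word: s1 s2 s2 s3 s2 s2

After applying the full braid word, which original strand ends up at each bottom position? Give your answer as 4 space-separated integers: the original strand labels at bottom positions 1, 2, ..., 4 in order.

Gen 1 (s1): strand 1 crosses over strand 2. Perm now: [2 1 3 4]
Gen 2 (s2): strand 1 crosses over strand 3. Perm now: [2 3 1 4]
Gen 3 (s2): strand 3 crosses over strand 1. Perm now: [2 1 3 4]
Gen 4 (s3): strand 3 crosses over strand 4. Perm now: [2 1 4 3]
Gen 5 (s2): strand 1 crosses over strand 4. Perm now: [2 4 1 3]
Gen 6 (s2): strand 4 crosses over strand 1. Perm now: [2 1 4 3]

Answer: 2 1 4 3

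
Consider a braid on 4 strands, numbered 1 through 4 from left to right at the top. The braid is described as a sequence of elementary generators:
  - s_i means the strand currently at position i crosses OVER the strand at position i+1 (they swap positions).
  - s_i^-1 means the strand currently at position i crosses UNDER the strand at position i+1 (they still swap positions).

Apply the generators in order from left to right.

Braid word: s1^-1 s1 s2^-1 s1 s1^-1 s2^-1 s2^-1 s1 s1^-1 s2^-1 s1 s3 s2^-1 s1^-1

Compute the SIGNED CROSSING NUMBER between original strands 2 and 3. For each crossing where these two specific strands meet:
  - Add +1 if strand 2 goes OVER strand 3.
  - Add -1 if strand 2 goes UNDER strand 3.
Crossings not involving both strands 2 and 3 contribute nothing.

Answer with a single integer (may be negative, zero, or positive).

Answer: 0

Derivation:
Gen 1: crossing 1x2. Both 2&3? no. Sum: 0
Gen 2: crossing 2x1. Both 2&3? no. Sum: 0
Gen 3: 2 under 3. Both 2&3? yes. Contrib: -1. Sum: -1
Gen 4: crossing 1x3. Both 2&3? no. Sum: -1
Gen 5: crossing 3x1. Both 2&3? no. Sum: -1
Gen 6: 3 under 2. Both 2&3? yes. Contrib: +1. Sum: 0
Gen 7: 2 under 3. Both 2&3? yes. Contrib: -1. Sum: -1
Gen 8: crossing 1x3. Both 2&3? no. Sum: -1
Gen 9: crossing 3x1. Both 2&3? no. Sum: -1
Gen 10: 3 under 2. Both 2&3? yes. Contrib: +1. Sum: 0
Gen 11: crossing 1x2. Both 2&3? no. Sum: 0
Gen 12: crossing 3x4. Both 2&3? no. Sum: 0
Gen 13: crossing 1x4. Both 2&3? no. Sum: 0
Gen 14: crossing 2x4. Both 2&3? no. Sum: 0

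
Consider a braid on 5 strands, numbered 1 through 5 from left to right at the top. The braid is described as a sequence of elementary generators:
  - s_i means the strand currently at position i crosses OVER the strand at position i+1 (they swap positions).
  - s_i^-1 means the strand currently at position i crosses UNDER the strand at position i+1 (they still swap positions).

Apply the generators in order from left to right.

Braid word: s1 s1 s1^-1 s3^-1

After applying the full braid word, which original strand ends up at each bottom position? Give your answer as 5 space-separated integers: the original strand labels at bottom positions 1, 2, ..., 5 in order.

Answer: 2 1 4 3 5

Derivation:
Gen 1 (s1): strand 1 crosses over strand 2. Perm now: [2 1 3 4 5]
Gen 2 (s1): strand 2 crosses over strand 1. Perm now: [1 2 3 4 5]
Gen 3 (s1^-1): strand 1 crosses under strand 2. Perm now: [2 1 3 4 5]
Gen 4 (s3^-1): strand 3 crosses under strand 4. Perm now: [2 1 4 3 5]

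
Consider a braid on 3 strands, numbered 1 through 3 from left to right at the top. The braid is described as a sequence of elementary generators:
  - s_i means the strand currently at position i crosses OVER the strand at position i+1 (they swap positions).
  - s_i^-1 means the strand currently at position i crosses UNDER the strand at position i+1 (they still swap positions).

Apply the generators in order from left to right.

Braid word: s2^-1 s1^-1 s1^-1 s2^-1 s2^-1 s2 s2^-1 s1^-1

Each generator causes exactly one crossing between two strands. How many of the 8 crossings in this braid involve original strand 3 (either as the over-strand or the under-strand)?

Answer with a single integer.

Answer: 8

Derivation:
Gen 1: crossing 2x3. Involves strand 3? yes. Count so far: 1
Gen 2: crossing 1x3. Involves strand 3? yes. Count so far: 2
Gen 3: crossing 3x1. Involves strand 3? yes. Count so far: 3
Gen 4: crossing 3x2. Involves strand 3? yes. Count so far: 4
Gen 5: crossing 2x3. Involves strand 3? yes. Count so far: 5
Gen 6: crossing 3x2. Involves strand 3? yes. Count so far: 6
Gen 7: crossing 2x3. Involves strand 3? yes. Count so far: 7
Gen 8: crossing 1x3. Involves strand 3? yes. Count so far: 8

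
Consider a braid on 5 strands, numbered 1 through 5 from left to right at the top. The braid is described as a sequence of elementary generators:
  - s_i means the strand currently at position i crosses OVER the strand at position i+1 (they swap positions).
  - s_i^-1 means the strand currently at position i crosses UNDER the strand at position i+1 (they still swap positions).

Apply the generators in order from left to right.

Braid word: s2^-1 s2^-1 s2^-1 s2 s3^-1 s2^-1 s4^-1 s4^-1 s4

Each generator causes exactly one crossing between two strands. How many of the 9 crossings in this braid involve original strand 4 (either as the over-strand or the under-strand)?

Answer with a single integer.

Gen 1: crossing 2x3. Involves strand 4? no. Count so far: 0
Gen 2: crossing 3x2. Involves strand 4? no. Count so far: 0
Gen 3: crossing 2x3. Involves strand 4? no. Count so far: 0
Gen 4: crossing 3x2. Involves strand 4? no. Count so far: 0
Gen 5: crossing 3x4. Involves strand 4? yes. Count so far: 1
Gen 6: crossing 2x4. Involves strand 4? yes. Count so far: 2
Gen 7: crossing 3x5. Involves strand 4? no. Count so far: 2
Gen 8: crossing 5x3. Involves strand 4? no. Count so far: 2
Gen 9: crossing 3x5. Involves strand 4? no. Count so far: 2

Answer: 2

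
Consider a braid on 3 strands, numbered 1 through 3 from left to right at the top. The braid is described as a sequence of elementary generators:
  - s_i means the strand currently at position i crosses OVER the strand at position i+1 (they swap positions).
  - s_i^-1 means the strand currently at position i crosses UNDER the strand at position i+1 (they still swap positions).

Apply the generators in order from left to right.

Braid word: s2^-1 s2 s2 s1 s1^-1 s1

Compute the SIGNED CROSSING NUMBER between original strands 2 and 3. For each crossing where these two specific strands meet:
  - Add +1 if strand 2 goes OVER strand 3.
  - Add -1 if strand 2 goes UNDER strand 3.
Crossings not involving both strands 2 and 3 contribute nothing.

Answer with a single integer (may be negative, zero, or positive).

Gen 1: 2 under 3. Both 2&3? yes. Contrib: -1. Sum: -1
Gen 2: 3 over 2. Both 2&3? yes. Contrib: -1. Sum: -2
Gen 3: 2 over 3. Both 2&3? yes. Contrib: +1. Sum: -1
Gen 4: crossing 1x3. Both 2&3? no. Sum: -1
Gen 5: crossing 3x1. Both 2&3? no. Sum: -1
Gen 6: crossing 1x3. Both 2&3? no. Sum: -1

Answer: -1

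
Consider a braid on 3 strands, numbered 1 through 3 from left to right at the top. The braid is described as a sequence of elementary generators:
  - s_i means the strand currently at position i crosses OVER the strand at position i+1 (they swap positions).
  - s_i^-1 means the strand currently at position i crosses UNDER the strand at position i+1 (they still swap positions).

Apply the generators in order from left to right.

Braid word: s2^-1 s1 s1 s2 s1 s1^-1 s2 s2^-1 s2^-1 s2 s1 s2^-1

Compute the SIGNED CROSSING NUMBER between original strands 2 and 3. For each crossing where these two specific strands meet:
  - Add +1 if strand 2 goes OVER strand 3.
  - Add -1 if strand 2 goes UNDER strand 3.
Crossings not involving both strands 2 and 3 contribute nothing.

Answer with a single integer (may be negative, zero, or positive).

Gen 1: 2 under 3. Both 2&3? yes. Contrib: -1. Sum: -1
Gen 2: crossing 1x3. Both 2&3? no. Sum: -1
Gen 3: crossing 3x1. Both 2&3? no. Sum: -1
Gen 4: 3 over 2. Both 2&3? yes. Contrib: -1. Sum: -2
Gen 5: crossing 1x2. Both 2&3? no. Sum: -2
Gen 6: crossing 2x1. Both 2&3? no. Sum: -2
Gen 7: 2 over 3. Both 2&3? yes. Contrib: +1. Sum: -1
Gen 8: 3 under 2. Both 2&3? yes. Contrib: +1. Sum: 0
Gen 9: 2 under 3. Both 2&3? yes. Contrib: -1. Sum: -1
Gen 10: 3 over 2. Both 2&3? yes. Contrib: -1. Sum: -2
Gen 11: crossing 1x2. Both 2&3? no. Sum: -2
Gen 12: crossing 1x3. Both 2&3? no. Sum: -2

Answer: -2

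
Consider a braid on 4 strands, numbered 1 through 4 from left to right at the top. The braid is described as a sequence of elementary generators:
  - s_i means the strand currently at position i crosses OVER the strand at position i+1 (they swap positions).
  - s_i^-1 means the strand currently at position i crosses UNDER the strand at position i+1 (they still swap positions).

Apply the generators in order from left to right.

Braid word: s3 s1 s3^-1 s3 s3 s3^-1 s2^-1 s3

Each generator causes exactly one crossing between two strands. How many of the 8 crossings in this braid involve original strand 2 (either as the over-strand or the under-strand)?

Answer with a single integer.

Answer: 1

Derivation:
Gen 1: crossing 3x4. Involves strand 2? no. Count so far: 0
Gen 2: crossing 1x2. Involves strand 2? yes. Count so far: 1
Gen 3: crossing 4x3. Involves strand 2? no. Count so far: 1
Gen 4: crossing 3x4. Involves strand 2? no. Count so far: 1
Gen 5: crossing 4x3. Involves strand 2? no. Count so far: 1
Gen 6: crossing 3x4. Involves strand 2? no. Count so far: 1
Gen 7: crossing 1x4. Involves strand 2? no. Count so far: 1
Gen 8: crossing 1x3. Involves strand 2? no. Count so far: 1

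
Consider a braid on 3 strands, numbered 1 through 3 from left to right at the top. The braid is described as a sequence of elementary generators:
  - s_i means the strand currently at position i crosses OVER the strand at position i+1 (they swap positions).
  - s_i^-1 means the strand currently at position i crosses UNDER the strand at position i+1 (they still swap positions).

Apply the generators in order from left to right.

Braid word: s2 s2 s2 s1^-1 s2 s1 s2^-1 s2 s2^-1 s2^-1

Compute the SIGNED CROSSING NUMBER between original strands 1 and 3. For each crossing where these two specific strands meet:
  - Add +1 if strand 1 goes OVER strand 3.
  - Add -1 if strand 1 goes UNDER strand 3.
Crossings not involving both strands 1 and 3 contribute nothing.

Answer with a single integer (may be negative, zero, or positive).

Answer: 1

Derivation:
Gen 1: crossing 2x3. Both 1&3? no. Sum: 0
Gen 2: crossing 3x2. Both 1&3? no. Sum: 0
Gen 3: crossing 2x3. Both 1&3? no. Sum: 0
Gen 4: 1 under 3. Both 1&3? yes. Contrib: -1. Sum: -1
Gen 5: crossing 1x2. Both 1&3? no. Sum: -1
Gen 6: crossing 3x2. Both 1&3? no. Sum: -1
Gen 7: 3 under 1. Both 1&3? yes. Contrib: +1. Sum: 0
Gen 8: 1 over 3. Both 1&3? yes. Contrib: +1. Sum: 1
Gen 9: 3 under 1. Both 1&3? yes. Contrib: +1. Sum: 2
Gen 10: 1 under 3. Both 1&3? yes. Contrib: -1. Sum: 1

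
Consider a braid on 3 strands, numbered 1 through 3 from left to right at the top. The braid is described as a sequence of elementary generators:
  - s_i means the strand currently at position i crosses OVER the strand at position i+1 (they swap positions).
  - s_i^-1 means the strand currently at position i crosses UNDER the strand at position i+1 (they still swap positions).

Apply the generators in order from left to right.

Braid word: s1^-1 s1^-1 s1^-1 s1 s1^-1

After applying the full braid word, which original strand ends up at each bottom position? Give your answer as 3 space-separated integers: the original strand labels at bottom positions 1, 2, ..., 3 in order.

Gen 1 (s1^-1): strand 1 crosses under strand 2. Perm now: [2 1 3]
Gen 2 (s1^-1): strand 2 crosses under strand 1. Perm now: [1 2 3]
Gen 3 (s1^-1): strand 1 crosses under strand 2. Perm now: [2 1 3]
Gen 4 (s1): strand 2 crosses over strand 1. Perm now: [1 2 3]
Gen 5 (s1^-1): strand 1 crosses under strand 2. Perm now: [2 1 3]

Answer: 2 1 3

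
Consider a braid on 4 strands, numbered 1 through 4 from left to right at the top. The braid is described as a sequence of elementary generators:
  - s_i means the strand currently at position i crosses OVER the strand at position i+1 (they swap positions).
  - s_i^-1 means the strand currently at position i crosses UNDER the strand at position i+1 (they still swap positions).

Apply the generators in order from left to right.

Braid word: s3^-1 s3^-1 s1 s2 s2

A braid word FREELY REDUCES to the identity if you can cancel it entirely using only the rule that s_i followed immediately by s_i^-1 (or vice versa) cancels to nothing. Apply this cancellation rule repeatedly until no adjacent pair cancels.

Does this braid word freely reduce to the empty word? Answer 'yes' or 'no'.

Answer: no

Derivation:
Gen 1 (s3^-1): push. Stack: [s3^-1]
Gen 2 (s3^-1): push. Stack: [s3^-1 s3^-1]
Gen 3 (s1): push. Stack: [s3^-1 s3^-1 s1]
Gen 4 (s2): push. Stack: [s3^-1 s3^-1 s1 s2]
Gen 5 (s2): push. Stack: [s3^-1 s3^-1 s1 s2 s2]
Reduced word: s3^-1 s3^-1 s1 s2 s2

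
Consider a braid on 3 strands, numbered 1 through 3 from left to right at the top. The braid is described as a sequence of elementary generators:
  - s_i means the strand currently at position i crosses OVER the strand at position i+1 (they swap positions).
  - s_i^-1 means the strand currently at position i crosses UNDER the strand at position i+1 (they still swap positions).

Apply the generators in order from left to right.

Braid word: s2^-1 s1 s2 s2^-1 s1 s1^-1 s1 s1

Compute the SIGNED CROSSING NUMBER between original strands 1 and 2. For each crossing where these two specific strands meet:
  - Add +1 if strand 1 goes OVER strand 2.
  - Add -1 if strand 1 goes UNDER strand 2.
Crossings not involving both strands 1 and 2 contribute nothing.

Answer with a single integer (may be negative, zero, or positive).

Gen 1: crossing 2x3. Both 1&2? no. Sum: 0
Gen 2: crossing 1x3. Both 1&2? no. Sum: 0
Gen 3: 1 over 2. Both 1&2? yes. Contrib: +1. Sum: 1
Gen 4: 2 under 1. Both 1&2? yes. Contrib: +1. Sum: 2
Gen 5: crossing 3x1. Both 1&2? no. Sum: 2
Gen 6: crossing 1x3. Both 1&2? no. Sum: 2
Gen 7: crossing 3x1. Both 1&2? no. Sum: 2
Gen 8: crossing 1x3. Both 1&2? no. Sum: 2

Answer: 2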